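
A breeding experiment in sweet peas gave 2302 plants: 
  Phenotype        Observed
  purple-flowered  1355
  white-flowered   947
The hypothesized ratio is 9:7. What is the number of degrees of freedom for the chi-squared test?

1

A goodness-of-fit test with 2 phenotype classes has df = 2 − 1 = 1.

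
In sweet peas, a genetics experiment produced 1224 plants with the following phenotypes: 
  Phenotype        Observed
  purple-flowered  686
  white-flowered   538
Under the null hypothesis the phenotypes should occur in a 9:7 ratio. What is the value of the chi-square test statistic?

0.021

The 9:7 ratio has 16 parts, so with N = 1224 the expected counts are:
  purple-flowered: 1224 × 9/16 = 688.5
  white-flowered: 1224 × 7/16 = 535.5
χ² = Σ (O − E)² / E
  purple-flowered: (686 − 688.5)² / 688.5 = 0.0091
  white-flowered: (538 − 535.5)² / 535.5 = 0.0117
χ² = 0.0091 + 0.0117 = 0.0208 ≈ 0.021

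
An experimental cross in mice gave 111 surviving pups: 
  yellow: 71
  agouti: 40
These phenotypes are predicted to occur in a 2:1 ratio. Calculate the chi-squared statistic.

The 2:1 ratio has 3 parts, so with N = 111 the expected counts are:
  yellow: 111 × 2/3 = 74
  agouti: 111 × 1/3 = 37
χ² = Σ (O − E)² / E
  yellow: (71 − 74)² / 74 = 0.1216
  agouti: (40 − 37)² / 37 = 0.2432
χ² = 0.1216 + 0.2432 = 0.3648 ≈ 0.365

0.365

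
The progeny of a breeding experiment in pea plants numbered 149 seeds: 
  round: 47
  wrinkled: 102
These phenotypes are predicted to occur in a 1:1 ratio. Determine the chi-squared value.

Total ratio parts = 2. Expected numbers out of 149:
  round: 149 × 1/2 = 74.5
  wrinkled: 149 × 1/2 = 74.5
χ² = Σ (O − E)² / E
  round: (47 − 74.5)² / 74.5 = 10.1510
  wrinkled: (102 − 74.5)² / 74.5 = 10.1510
χ² = 10.1510 + 10.1510 = 20.302

20.302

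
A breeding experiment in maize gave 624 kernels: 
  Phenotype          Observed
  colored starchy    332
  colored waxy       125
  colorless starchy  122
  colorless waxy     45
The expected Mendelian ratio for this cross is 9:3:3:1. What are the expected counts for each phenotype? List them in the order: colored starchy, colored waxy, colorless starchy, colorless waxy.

The 9:3:3:1 ratio has 16 parts, so with N = 624 the expected counts are:
  colored starchy: 624 × 9/16 = 351
  colored waxy: 624 × 3/16 = 117
  colorless starchy: 624 × 3/16 = 117
  colorless waxy: 624 × 1/16 = 39

351, 117, 117, 39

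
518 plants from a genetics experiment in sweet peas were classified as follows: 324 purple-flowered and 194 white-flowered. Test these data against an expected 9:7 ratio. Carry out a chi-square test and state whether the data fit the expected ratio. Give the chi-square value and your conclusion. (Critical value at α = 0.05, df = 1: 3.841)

8.350; not consistent

Total ratio parts = 16. Expected numbers out of 518:
  purple-flowered: 518 × 9/16 = 291.375
  white-flowered: 518 × 7/16 = 226.625
χ² = Σ (O − E)² / E
  purple-flowered: (324 − 291.375)² / 291.375 = 3.6530
  white-flowered: (194 − 226.625)² / 226.625 = 4.6967
χ² = 3.6530 + 4.6967 = 8.3497 ≈ 8.350
Degrees of freedom = 2 − 1 = 1; critical value at α = 0.05 is 3.841.
Since 8.350 > 3.841, we reject the null hypothesis — the data do not fit the 9:7 ratio.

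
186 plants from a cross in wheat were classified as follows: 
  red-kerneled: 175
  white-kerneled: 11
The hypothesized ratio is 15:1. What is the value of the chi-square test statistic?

Expected counts for N = 186 under a 15:1 ratio (total parts = 16):
  red-kerneled: 186 × 15/16 = 174.375
  white-kerneled: 186 × 1/16 = 11.625
χ² = Σ (O − E)² / E
  red-kerneled: (175 − 174.375)² / 174.375 = 0.0022
  white-kerneled: (11 − 11.625)² / 11.625 = 0.0336
χ² = 0.0022 + 0.0336 = 0.0358 ≈ 0.036

0.036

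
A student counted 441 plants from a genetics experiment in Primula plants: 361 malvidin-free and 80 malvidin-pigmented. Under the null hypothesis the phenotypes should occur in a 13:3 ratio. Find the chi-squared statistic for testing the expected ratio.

0.108

Under the 13:3 hypothesis (Σ ratio = 16, N = 441):
  malvidin-free: 441 × 13/16 = 358.3125
  malvidin-pigmented: 441 × 3/16 = 82.6875
χ² = Σ (O − E)² / E
  malvidin-free: (361 − 358.3125)² / 358.3125 = 0.0202
  malvidin-pigmented: (80 − 82.6875)² / 82.6875 = 0.0873
χ² = 0.0202 + 0.0873 = 0.1075 ≈ 0.108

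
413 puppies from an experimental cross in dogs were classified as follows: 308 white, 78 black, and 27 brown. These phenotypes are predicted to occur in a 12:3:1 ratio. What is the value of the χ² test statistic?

The 12:3:1 ratio has 16 parts, so with N = 413 the expected counts are:
  white: 413 × 12/16 = 309.75
  black: 413 × 3/16 = 77.4375
  brown: 413 × 1/16 = 25.8125
χ² = Σ (O − E)² / E
  white: (308 − 309.75)² / 309.75 = 0.0099
  black: (78 − 77.4375)² / 77.4375 = 0.0041
  brown: (27 − 25.8125)² / 25.8125 = 0.0546
χ² = 0.0099 + 0.0041 + 0.0546 = 0.0686 ≈ 0.069

0.069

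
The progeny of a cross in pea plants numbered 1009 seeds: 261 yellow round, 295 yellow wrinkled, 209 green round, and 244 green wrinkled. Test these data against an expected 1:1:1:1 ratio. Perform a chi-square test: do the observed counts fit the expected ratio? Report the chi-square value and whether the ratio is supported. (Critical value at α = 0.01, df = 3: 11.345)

15.234; not consistent

Under the 1:1:1:1 hypothesis (Σ ratio = 4, N = 1009):
  yellow round: 1009 × 1/4 = 252.25
  yellow wrinkled: 1009 × 1/4 = 252.25
  green round: 1009 × 1/4 = 252.25
  green wrinkled: 1009 × 1/4 = 252.25
χ² = Σ (O − E)² / E
  yellow round: (261 − 252.25)² / 252.25 = 0.3035
  yellow wrinkled: (295 − 252.25)² / 252.25 = 7.2450
  green round: (209 − 252.25)² / 252.25 = 7.4155
  green wrinkled: (244 − 252.25)² / 252.25 = 0.2698
χ² = 0.3035 + 7.2450 + 7.4155 + 0.2698 = 15.2338 ≈ 15.234
Degrees of freedom = 4 − 1 = 3; critical value at α = 0.01 is 11.345.
Since 15.234 > 11.345, we reject the null hypothesis — the data do not fit the 1:1:1:1 ratio.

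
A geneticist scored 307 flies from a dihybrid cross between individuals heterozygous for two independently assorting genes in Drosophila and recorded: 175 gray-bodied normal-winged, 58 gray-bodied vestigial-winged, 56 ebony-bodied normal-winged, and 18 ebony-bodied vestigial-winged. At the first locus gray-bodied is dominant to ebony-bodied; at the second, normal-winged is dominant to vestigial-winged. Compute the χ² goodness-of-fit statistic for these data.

A dihybrid F₂ with independent assortment and complete dominance at both loci gives a 9:3:3:1 phenotypic ratio.
Under the 9:3:3:1 hypothesis (Σ ratio = 16, N = 307):
  gray-bodied normal-winged: 307 × 9/16 = 172.6875
  gray-bodied vestigial-winged: 307 × 3/16 = 57.5625
  ebony-bodied normal-winged: 307 × 3/16 = 57.5625
  ebony-bodied vestigial-winged: 307 × 1/16 = 19.1875
χ² = Σ (O − E)² / E
  gray-bodied normal-winged: (175 − 172.6875)² / 172.6875 = 0.0310
  gray-bodied vestigial-winged: (58 − 57.5625)² / 57.5625 = 0.0033
  ebony-bodied normal-winged: (56 − 57.5625)² / 57.5625 = 0.0424
  ebony-bodied vestigial-winged: (18 − 19.1875)² / 19.1875 = 0.0735
χ² = 0.0310 + 0.0033 + 0.0424 + 0.0735 = 0.1502 ≈ 0.150

0.150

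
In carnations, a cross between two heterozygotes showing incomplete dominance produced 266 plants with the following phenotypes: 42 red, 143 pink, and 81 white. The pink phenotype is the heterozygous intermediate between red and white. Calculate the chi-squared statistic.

With incomplete dominance, a heterozygote × heterozygote cross gives a 1:2:1 phenotypic ratio.
Total ratio parts = 4. Expected numbers out of 266:
  red: 266 × 1/4 = 66.5
  pink: 266 × 2/4 = 133
  white: 266 × 1/4 = 66.5
χ² = Σ (O − E)² / E
  red: (42 − 66.5)² / 66.5 = 9.0263
  pink: (143 − 133)² / 133 = 0.7519
  white: (81 − 66.5)² / 66.5 = 3.1617
χ² = 9.0263 + 0.7519 + 3.1617 = 12.9399 ≈ 12.940

12.940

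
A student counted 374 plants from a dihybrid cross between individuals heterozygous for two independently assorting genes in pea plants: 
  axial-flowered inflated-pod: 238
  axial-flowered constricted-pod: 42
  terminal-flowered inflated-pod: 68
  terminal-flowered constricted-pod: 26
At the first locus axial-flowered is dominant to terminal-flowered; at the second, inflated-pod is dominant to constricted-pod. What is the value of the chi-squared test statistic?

A dihybrid F₂ with independent assortment and complete dominance at both loci gives a 9:3:3:1 phenotypic ratio.
The 9:3:3:1 ratio has 16 parts, so with N = 374 the expected counts are:
  axial-flowered inflated-pod: 374 × 9/16 = 210.375
  axial-flowered constricted-pod: 374 × 3/16 = 70.125
  terminal-flowered inflated-pod: 374 × 3/16 = 70.125
  terminal-flowered constricted-pod: 374 × 1/16 = 23.375
χ² = Σ (O − E)² / E
  axial-flowered inflated-pod: (238 − 210.375)² / 210.375 = 3.6275
  axial-flowered constricted-pod: (42 − 70.125)² / 70.125 = 11.2801
  terminal-flowered inflated-pod: (68 − 70.125)² / 70.125 = 0.0644
  terminal-flowered constricted-pod: (26 − 23.375)² / 23.375 = 0.2948
χ² = 3.6275 + 11.2801 + 0.0644 + 0.2948 = 15.2668 ≈ 15.267

15.267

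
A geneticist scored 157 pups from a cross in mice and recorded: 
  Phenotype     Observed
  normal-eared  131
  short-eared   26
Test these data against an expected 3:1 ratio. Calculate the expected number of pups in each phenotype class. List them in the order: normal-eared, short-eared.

117.75, 39.25

Expected counts for N = 157 under a 3:1 ratio (total parts = 4):
  normal-eared: 157 × 3/4 = 117.75
  short-eared: 157 × 1/4 = 39.25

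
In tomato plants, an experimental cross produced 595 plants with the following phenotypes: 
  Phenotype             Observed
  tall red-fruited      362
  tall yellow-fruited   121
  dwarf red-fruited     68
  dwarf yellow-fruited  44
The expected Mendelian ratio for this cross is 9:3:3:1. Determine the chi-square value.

21.285

Expected counts for N = 595 under a 9:3:3:1 ratio (total parts = 16):
  tall red-fruited: 595 × 9/16 = 334.6875
  tall yellow-fruited: 595 × 3/16 = 111.5625
  dwarf red-fruited: 595 × 3/16 = 111.5625
  dwarf yellow-fruited: 595 × 1/16 = 37.1875
χ² = Σ (O − E)² / E
  tall red-fruited: (362 − 334.6875)² / 334.6875 = 2.2289
  tall yellow-fruited: (121 − 111.5625)² / 111.5625 = 0.7984
  dwarf red-fruited: (68 − 111.5625)² / 111.5625 = 17.0101
  dwarf yellow-fruited: (44 − 37.1875)² / 37.1875 = 1.2480
χ² = 2.2289 + 0.7984 + 17.0101 + 1.2480 = 21.2854 ≈ 21.285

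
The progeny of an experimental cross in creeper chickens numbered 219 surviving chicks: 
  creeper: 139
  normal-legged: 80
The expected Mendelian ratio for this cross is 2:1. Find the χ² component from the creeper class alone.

0.336

Under the 2:1 hypothesis (Σ ratio = 3, N = 219):
  creeper: 219 × 2/3 = 146
  normal-legged: 219 × 1/3 = 73
Contribution of creeper: (139 − 146)² / 146 = 0.3356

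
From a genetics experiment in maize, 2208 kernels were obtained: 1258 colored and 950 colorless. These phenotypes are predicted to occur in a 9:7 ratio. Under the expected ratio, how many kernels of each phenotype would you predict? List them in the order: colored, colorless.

1242, 966

The 9:7 ratio has 16 parts, so with N = 2208 the expected counts are:
  colored: 2208 × 9/16 = 1242
  colorless: 2208 × 7/16 = 966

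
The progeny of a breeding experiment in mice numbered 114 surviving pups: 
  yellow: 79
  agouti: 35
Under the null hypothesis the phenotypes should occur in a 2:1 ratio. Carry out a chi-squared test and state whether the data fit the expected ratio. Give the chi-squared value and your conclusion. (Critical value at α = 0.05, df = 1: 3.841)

0.355; consistent

Under the 2:1 hypothesis (Σ ratio = 3, N = 114):
  yellow: 114 × 2/3 = 76
  agouti: 114 × 1/3 = 38
χ² = Σ (O − E)² / E
  yellow: (79 − 76)² / 76 = 0.1184
  agouti: (35 − 38)² / 38 = 0.2368
χ² = 0.1184 + 0.2368 = 0.3552 ≈ 0.355
Degrees of freedom = 2 − 1 = 1; critical value at α = 0.05 is 3.841.
Since 0.355 < 3.841, we fail to reject the null hypothesis — the data are consistent with the 2:1 ratio.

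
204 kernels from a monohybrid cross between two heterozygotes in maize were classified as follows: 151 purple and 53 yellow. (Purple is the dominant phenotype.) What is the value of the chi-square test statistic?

For a monohybrid cross between heterozygotes with complete dominance, the expected phenotypic ratio is 3:1.
Under the 3:1 hypothesis (Σ ratio = 4, N = 204):
  purple: 204 × 3/4 = 153
  yellow: 204 × 1/4 = 51
χ² = Σ (O − E)² / E
  purple: (151 − 153)² / 153 = 0.0261
  yellow: (53 − 51)² / 51 = 0.0784
χ² = 0.0261 + 0.0784 = 0.1045 ≈ 0.105

0.105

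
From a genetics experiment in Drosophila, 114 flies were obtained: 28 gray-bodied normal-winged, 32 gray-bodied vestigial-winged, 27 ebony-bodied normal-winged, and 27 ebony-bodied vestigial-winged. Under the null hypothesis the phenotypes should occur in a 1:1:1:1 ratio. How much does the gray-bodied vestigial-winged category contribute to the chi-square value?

Expected counts for N = 114 under a 1:1:1:1 ratio (total parts = 4):
  gray-bodied normal-winged: 114 × 1/4 = 28.5
  gray-bodied vestigial-winged: 114 × 1/4 = 28.5
  ebony-bodied normal-winged: 114 × 1/4 = 28.5
  ebony-bodied vestigial-winged: 114 × 1/4 = 28.5
Contribution of gray-bodied vestigial-winged: (32 − 28.5)² / 28.5 = 0.4298

0.430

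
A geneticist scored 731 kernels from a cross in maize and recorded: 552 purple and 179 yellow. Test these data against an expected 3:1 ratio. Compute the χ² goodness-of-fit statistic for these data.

Under the 3:1 hypothesis (Σ ratio = 4, N = 731):
  purple: 731 × 3/4 = 548.25
  yellow: 731 × 1/4 = 182.75
χ² = Σ (O − E)² / E
  purple: (552 − 548.25)² / 548.25 = 0.0256
  yellow: (179 − 182.75)² / 182.75 = 0.0769
χ² = 0.0256 + 0.0769 = 0.1025 ≈ 0.103

0.103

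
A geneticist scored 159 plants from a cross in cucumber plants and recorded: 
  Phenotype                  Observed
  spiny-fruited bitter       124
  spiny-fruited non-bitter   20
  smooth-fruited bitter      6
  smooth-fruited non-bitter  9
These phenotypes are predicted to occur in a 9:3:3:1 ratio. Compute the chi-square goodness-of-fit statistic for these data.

The 9:3:3:1 ratio has 16 parts, so with N = 159 the expected counts are:
  spiny-fruited bitter: 159 × 9/16 = 89.4375
  spiny-fruited non-bitter: 159 × 3/16 = 29.8125
  smooth-fruited bitter: 159 × 3/16 = 29.8125
  smooth-fruited non-bitter: 159 × 1/16 = 9.9375
χ² = Σ (O − E)² / E
  spiny-fruited bitter: (124 − 89.4375)² / 89.4375 = 13.3564
  spiny-fruited non-bitter: (20 − 29.8125)² / 29.8125 = 3.2297
  smooth-fruited bitter: (6 − 29.8125)² / 29.8125 = 19.0200
  smooth-fruited non-bitter: (9 − 9.9375)² / 9.9375 = 0.0884
χ² = 13.3564 + 3.2297 + 19.0200 + 0.0884 = 35.6945 ≈ 35.695

35.695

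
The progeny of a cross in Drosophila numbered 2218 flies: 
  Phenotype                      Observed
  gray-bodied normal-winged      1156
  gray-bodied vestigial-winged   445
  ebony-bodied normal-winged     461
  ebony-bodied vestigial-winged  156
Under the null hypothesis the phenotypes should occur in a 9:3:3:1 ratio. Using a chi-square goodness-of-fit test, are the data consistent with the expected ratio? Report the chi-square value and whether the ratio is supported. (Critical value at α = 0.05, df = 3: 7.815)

Expected counts for N = 2218 under a 9:3:3:1 ratio (total parts = 16):
  gray-bodied normal-winged: 2218 × 9/16 = 1247.625
  gray-bodied vestigial-winged: 2218 × 3/16 = 415.875
  ebony-bodied normal-winged: 2218 × 3/16 = 415.875
  ebony-bodied vestigial-winged: 2218 × 1/16 = 138.625
χ² = Σ (O − E)² / E
  gray-bodied normal-winged: (1156 − 1247.625)² / 1247.625 = 6.7289
  gray-bodied vestigial-winged: (445 − 415.875)² / 415.875 = 2.0397
  ebony-bodied normal-winged: (461 − 415.875)² / 415.875 = 4.8963
  ebony-bodied vestigial-winged: (156 − 138.625)² / 138.625 = 2.1778
χ² = 6.7289 + 2.0397 + 4.8963 + 2.1778 = 15.8427 ≈ 15.843
Degrees of freedom = 4 − 1 = 3; critical value at α = 0.05 is 7.815.
Since 15.843 > 7.815, we reject the null hypothesis — the data do not fit the 9:3:3:1 ratio.

15.843; not consistent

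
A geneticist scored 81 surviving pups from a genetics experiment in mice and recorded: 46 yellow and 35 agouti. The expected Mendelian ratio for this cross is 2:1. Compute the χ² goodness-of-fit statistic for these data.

3.556

The 2:1 ratio has 3 parts, so with N = 81 the expected counts are:
  yellow: 81 × 2/3 = 54
  agouti: 81 × 1/3 = 27
χ² = Σ (O − E)² / E
  yellow: (46 − 54)² / 54 = 1.1852
  agouti: (35 − 27)² / 27 = 2.3704
χ² = 1.1852 + 2.3704 = 3.5556 ≈ 3.556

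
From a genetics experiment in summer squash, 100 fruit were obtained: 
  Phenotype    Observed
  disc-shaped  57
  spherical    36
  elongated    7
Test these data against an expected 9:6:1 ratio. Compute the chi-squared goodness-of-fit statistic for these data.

0.160

Total ratio parts = 16. Expected numbers out of 100:
  disc-shaped: 100 × 9/16 = 56.25
  spherical: 100 × 6/16 = 37.5
  elongated: 100 × 1/16 = 6.25
χ² = Σ (O − E)² / E
  disc-shaped: (57 − 56.25)² / 56.25 = 0.0100
  spherical: (36 − 37.5)² / 37.5 = 0.0600
  elongated: (7 − 6.25)² / 6.25 = 0.0900
χ² = 0.0100 + 0.0600 + 0.0900 = 0.160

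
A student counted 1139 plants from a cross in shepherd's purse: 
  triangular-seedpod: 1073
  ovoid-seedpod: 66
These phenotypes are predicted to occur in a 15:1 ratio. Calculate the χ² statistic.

Expected counts for N = 1139 under a 15:1 ratio (total parts = 16):
  triangular-seedpod: 1139 × 15/16 = 1067.8125
  ovoid-seedpod: 1139 × 1/16 = 71.1875
χ² = Σ (O − E)² / E
  triangular-seedpod: (1073 − 1067.8125)² / 1067.8125 = 0.0252
  ovoid-seedpod: (66 − 71.1875)² / 71.1875 = 0.3780
χ² = 0.0252 + 0.3780 = 0.4032 ≈ 0.403

0.403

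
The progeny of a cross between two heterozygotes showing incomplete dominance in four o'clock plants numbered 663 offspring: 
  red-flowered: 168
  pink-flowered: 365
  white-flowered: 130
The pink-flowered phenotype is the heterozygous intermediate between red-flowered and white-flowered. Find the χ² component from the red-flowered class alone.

With incomplete dominance, a heterozygote × heterozygote cross gives a 1:2:1 phenotypic ratio.
The 1:2:1 ratio has 4 parts, so with N = 663 the expected counts are:
  red-flowered: 663 × 1/4 = 165.75
  pink-flowered: 663 × 2/4 = 331.5
  white-flowered: 663 × 1/4 = 165.75
Contribution of red-flowered: (168 − 165.75)² / 165.75 = 0.0305

0.031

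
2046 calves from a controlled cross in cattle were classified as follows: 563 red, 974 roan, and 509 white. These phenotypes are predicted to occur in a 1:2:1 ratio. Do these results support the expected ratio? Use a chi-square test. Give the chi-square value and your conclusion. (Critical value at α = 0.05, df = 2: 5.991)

7.544; not consistent

Under the 1:2:1 hypothesis (Σ ratio = 4, N = 2046):
  red: 2046 × 1/4 = 511.5
  roan: 2046 × 2/4 = 1023
  white: 2046 × 1/4 = 511.5
χ² = Σ (O − E)² / E
  red: (563 − 511.5)² / 511.5 = 5.1852
  roan: (974 − 1023)² / 1023 = 2.3470
  white: (509 − 511.5)² / 511.5 = 0.0122
χ² = 5.1852 + 2.3470 + 0.0122 = 7.5444 ≈ 7.544
Degrees of freedom = 3 − 1 = 2; critical value at α = 0.05 is 5.991.
Since 7.544 > 5.991, we reject the null hypothesis — the data do not fit the 1:2:1 ratio.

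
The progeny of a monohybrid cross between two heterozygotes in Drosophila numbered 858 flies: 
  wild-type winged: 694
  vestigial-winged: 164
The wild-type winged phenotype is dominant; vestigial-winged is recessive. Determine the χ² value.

For a monohybrid cross between heterozygotes with complete dominance, the expected phenotypic ratio is 3:1.
Total ratio parts = 4. Expected numbers out of 858:
  wild-type winged: 858 × 3/4 = 643.5
  vestigial-winged: 858 × 1/4 = 214.5
χ² = Σ (O − E)² / E
  wild-type winged: (694 − 643.5)² / 643.5 = 3.9631
  vestigial-winged: (164 − 214.5)² / 214.5 = 11.8893
χ² = 3.9631 + 11.8893 = 15.8524 ≈ 15.852

15.852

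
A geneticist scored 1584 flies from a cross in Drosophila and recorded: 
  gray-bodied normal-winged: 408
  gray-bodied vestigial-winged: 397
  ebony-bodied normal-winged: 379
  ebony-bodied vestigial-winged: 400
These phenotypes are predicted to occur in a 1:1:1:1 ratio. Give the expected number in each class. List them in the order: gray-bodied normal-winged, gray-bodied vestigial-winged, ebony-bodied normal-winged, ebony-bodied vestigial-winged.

Total ratio parts = 4. Expected numbers out of 1584:
  gray-bodied normal-winged: 1584 × 1/4 = 396
  gray-bodied vestigial-winged: 1584 × 1/4 = 396
  ebony-bodied normal-winged: 1584 × 1/4 = 396
  ebony-bodied vestigial-winged: 1584 × 1/4 = 396

396, 396, 396, 396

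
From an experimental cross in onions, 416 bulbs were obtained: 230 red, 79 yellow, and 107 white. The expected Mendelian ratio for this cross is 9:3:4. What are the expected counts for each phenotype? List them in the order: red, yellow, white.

Expected counts for N = 416 under a 9:3:4 ratio (total parts = 16):
  red: 416 × 9/16 = 234
  yellow: 416 × 3/16 = 78
  white: 416 × 4/16 = 104

234, 78, 104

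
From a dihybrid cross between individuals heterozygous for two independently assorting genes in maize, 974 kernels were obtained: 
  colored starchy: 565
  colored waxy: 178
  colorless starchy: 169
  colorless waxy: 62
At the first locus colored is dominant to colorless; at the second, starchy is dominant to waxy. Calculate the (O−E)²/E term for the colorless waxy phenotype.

A dihybrid F₂ with independent assortment and complete dominance at both loci gives a 9:3:3:1 phenotypic ratio.
The 9:3:3:1 ratio has 16 parts, so with N = 974 the expected counts are:
  colored starchy: 974 × 9/16 = 547.875
  colored waxy: 974 × 3/16 = 182.625
  colorless starchy: 974 × 3/16 = 182.625
  colorless waxy: 974 × 1/16 = 60.875
Contribution of colorless waxy: (62 − 60.875)² / 60.875 = 0.0208

0.021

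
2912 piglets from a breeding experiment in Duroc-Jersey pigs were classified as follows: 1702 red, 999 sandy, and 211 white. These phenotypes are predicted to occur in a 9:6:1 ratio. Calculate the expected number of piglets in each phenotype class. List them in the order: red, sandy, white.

Total ratio parts = 16. Expected numbers out of 2912:
  red: 2912 × 9/16 = 1638
  sandy: 2912 × 6/16 = 1092
  white: 2912 × 1/16 = 182

1638, 1092, 182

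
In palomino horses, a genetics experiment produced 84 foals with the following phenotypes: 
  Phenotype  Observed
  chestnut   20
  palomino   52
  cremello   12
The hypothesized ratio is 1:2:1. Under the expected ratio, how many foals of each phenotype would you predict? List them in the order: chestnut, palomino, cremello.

21, 42, 21

Under the 1:2:1 hypothesis (Σ ratio = 4, N = 84):
  chestnut: 84 × 1/4 = 21
  palomino: 84 × 2/4 = 42
  cremello: 84 × 1/4 = 21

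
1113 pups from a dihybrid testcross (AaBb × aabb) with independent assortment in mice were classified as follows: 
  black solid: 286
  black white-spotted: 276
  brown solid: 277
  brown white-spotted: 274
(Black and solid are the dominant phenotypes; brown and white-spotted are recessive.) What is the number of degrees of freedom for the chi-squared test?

3

A dihybrid testcross with independent assortment gives a 1:1:1:1 ratio.
A goodness-of-fit test with 4 phenotype classes has df = 4 − 1 = 3.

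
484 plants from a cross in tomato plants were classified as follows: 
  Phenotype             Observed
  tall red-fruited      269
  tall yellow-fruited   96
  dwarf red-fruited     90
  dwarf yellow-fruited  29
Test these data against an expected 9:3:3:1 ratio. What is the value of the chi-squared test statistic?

0.400

Expected counts for N = 484 under a 9:3:3:1 ratio (total parts = 16):
  tall red-fruited: 484 × 9/16 = 272.25
  tall yellow-fruited: 484 × 3/16 = 90.75
  dwarf red-fruited: 484 × 3/16 = 90.75
  dwarf yellow-fruited: 484 × 1/16 = 30.25
χ² = Σ (O − E)² / E
  tall red-fruited: (269 − 272.25)² / 272.25 = 0.0388
  tall yellow-fruited: (96 − 90.75)² / 90.75 = 0.3037
  dwarf red-fruited: (90 − 90.75)² / 90.75 = 0.0062
  dwarf yellow-fruited: (29 − 30.25)² / 30.25 = 0.0517
χ² = 0.0388 + 0.3037 + 0.0062 + 0.0517 = 0.4004 ≈ 0.400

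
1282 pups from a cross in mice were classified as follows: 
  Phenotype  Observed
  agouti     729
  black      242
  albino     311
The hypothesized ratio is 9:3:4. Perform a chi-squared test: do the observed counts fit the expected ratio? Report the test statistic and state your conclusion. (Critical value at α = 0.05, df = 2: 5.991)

0.379; consistent

Total ratio parts = 16. Expected numbers out of 1282:
  agouti: 1282 × 9/16 = 721.125
  black: 1282 × 3/16 = 240.375
  albino: 1282 × 4/16 = 320.5
χ² = Σ (O − E)² / E
  agouti: (729 − 721.125)² / 721.125 = 0.0860
  black: (242 − 240.375)² / 240.375 = 0.0110
  albino: (311 − 320.5)² / 320.5 = 0.2816
χ² = 0.0860 + 0.0110 + 0.2816 = 0.3786 ≈ 0.379
Degrees of freedom = 3 − 1 = 2; critical value at α = 0.05 is 5.991.
Since 0.379 < 5.991, we fail to reject the null hypothesis — the data are consistent with the 9:3:4 ratio.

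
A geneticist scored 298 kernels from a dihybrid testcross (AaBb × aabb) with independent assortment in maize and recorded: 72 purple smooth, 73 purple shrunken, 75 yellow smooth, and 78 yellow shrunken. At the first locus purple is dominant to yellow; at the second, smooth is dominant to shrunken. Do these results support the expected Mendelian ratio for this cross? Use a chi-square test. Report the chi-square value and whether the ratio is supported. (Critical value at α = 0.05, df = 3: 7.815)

0.282; consistent

A dihybrid testcross with independent assortment gives a 1:1:1:1 ratio.
Expected counts for N = 298 under a 1:1:1:1 ratio (total parts = 4):
  purple smooth: 298 × 1/4 = 74.5
  purple shrunken: 298 × 1/4 = 74.5
  yellow smooth: 298 × 1/4 = 74.5
  yellow shrunken: 298 × 1/4 = 74.5
χ² = Σ (O − E)² / E
  purple smooth: (72 − 74.5)² / 74.5 = 0.0839
  purple shrunken: (73 − 74.5)² / 74.5 = 0.0302
  yellow smooth: (75 − 74.5)² / 74.5 = 0.0034
  yellow shrunken: (78 − 74.5)² / 74.5 = 0.1644
χ² = 0.0839 + 0.0302 + 0.0034 + 0.1644 = 0.2819 ≈ 0.282
Degrees of freedom = 4 − 1 = 3; critical value at α = 0.05 is 7.815.
Since 0.282 < 7.815, we fail to reject the null hypothesis — the data are consistent with the 1:1:1:1 ratio.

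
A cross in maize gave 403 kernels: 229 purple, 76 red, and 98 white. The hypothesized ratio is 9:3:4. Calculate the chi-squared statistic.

Expected counts for N = 403 under a 9:3:4 ratio (total parts = 16):
  purple: 403 × 9/16 = 226.6875
  red: 403 × 3/16 = 75.5625
  white: 403 × 4/16 = 100.75
χ² = Σ (O − E)² / E
  purple: (229 − 226.6875)² / 226.6875 = 0.0236
  red: (76 − 75.5625)² / 75.5625 = 0.0025
  white: (98 − 100.75)² / 100.75 = 0.0751
χ² = 0.0236 + 0.0025 + 0.0751 = 0.1012 ≈ 0.101

0.101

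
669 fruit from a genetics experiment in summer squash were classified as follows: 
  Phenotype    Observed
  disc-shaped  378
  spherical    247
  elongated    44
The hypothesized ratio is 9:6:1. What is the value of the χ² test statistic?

0.182

Expected counts for N = 669 under a 9:6:1 ratio (total parts = 16):
  disc-shaped: 669 × 9/16 = 376.3125
  spherical: 669 × 6/16 = 250.875
  elongated: 669 × 1/16 = 41.8125
χ² = Σ (O − E)² / E
  disc-shaped: (378 − 376.3125)² / 376.3125 = 0.0076
  spherical: (247 − 250.875)² / 250.875 = 0.0599
  elongated: (44 − 41.8125)² / 41.8125 = 0.1144
χ² = 0.0076 + 0.0599 + 0.1144 = 0.1819 ≈ 0.182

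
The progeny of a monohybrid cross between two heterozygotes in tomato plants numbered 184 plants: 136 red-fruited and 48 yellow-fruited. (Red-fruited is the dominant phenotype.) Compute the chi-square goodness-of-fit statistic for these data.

For a monohybrid cross between heterozygotes with complete dominance, the expected phenotypic ratio is 3:1.
Under the 3:1 hypothesis (Σ ratio = 4, N = 184):
  red-fruited: 184 × 3/4 = 138
  yellow-fruited: 184 × 1/4 = 46
χ² = Σ (O − E)² / E
  red-fruited: (136 − 138)² / 138 = 0.0290
  yellow-fruited: (48 − 46)² / 46 = 0.0870
χ² = 0.0290 + 0.0870 = 0.116

0.116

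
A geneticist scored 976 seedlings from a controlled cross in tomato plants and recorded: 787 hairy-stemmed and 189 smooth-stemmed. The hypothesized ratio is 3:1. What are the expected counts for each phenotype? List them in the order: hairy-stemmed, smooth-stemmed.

Under the 3:1 hypothesis (Σ ratio = 4, N = 976):
  hairy-stemmed: 976 × 3/4 = 732
  smooth-stemmed: 976 × 1/4 = 244

732, 244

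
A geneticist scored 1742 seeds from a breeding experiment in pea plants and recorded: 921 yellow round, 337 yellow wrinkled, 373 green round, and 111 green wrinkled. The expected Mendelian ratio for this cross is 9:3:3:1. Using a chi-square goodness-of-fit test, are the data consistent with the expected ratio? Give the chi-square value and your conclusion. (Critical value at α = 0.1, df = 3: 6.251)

10.493; not consistent

Expected counts for N = 1742 under a 9:3:3:1 ratio (total parts = 16):
  yellow round: 1742 × 9/16 = 979.875
  yellow wrinkled: 1742 × 3/16 = 326.625
  green round: 1742 × 3/16 = 326.625
  green wrinkled: 1742 × 1/16 = 108.875
χ² = Σ (O − E)² / E
  yellow round: (921 − 979.875)² / 979.875 = 3.5375
  yellow wrinkled: (337 − 326.625)² / 326.625 = 0.3296
  green round: (373 − 326.625)² / 326.625 = 6.5844
  green wrinkled: (111 − 108.875)² / 108.875 = 0.0415
χ² = 3.5375 + 0.3296 + 6.5844 + 0.0415 = 10.493
Degrees of freedom = 4 − 1 = 3; critical value at α = 0.1 is 6.251.
Since 10.493 > 6.251, we reject the null hypothesis — the data do not fit the 9:3:3:1 ratio.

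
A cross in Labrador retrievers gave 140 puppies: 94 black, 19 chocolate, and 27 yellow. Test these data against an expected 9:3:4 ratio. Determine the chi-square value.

6.784

The 9:3:4 ratio has 16 parts, so with N = 140 the expected counts are:
  black: 140 × 9/16 = 78.75
  chocolate: 140 × 3/16 = 26.25
  yellow: 140 × 4/16 = 35
χ² = Σ (O − E)² / E
  black: (94 − 78.75)² / 78.75 = 2.9532
  chocolate: (19 − 26.25)² / 26.25 = 2.0024
  yellow: (27 − 35)² / 35 = 1.8286
χ² = 2.9532 + 2.0024 + 1.8286 = 6.7842 ≈ 6.784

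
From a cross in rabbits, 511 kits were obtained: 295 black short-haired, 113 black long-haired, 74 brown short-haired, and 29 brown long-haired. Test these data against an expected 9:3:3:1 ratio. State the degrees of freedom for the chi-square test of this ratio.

3

A goodness-of-fit test with 4 phenotype classes has df = 4 − 1 = 3.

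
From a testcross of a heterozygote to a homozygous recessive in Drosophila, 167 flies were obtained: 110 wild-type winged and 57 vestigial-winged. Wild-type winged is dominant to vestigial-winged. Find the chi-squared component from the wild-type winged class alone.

A testcross of a heterozygote (Aa × aa) gives a 1:1 phenotypic ratio.
The 1:1 ratio has 2 parts, so with N = 167 the expected counts are:
  wild-type winged: 167 × 1/2 = 83.5
  vestigial-winged: 167 × 1/2 = 83.5
Contribution of wild-type winged: (110 − 83.5)² / 83.5 = 8.4102

8.410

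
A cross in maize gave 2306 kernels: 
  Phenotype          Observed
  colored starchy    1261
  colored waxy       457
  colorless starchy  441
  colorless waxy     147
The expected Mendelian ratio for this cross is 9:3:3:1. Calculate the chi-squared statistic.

The 9:3:3:1 ratio has 16 parts, so with N = 2306 the expected counts are:
  colored starchy: 2306 × 9/16 = 1297.125
  colored waxy: 2306 × 3/16 = 432.375
  colorless starchy: 2306 × 3/16 = 432.375
  colorless waxy: 2306 × 1/16 = 144.125
χ² = Σ (O − E)² / E
  colored starchy: (1261 − 1297.125)² / 1297.125 = 1.0061
  colored waxy: (457 − 432.375)² / 432.375 = 1.4025
  colorless starchy: (441 − 432.375)² / 432.375 = 0.1721
  colorless waxy: (147 − 144.125)² / 144.125 = 0.0574
χ² = 1.0061 + 1.4025 + 0.1721 + 0.0574 = 2.6381 ≈ 2.638

2.638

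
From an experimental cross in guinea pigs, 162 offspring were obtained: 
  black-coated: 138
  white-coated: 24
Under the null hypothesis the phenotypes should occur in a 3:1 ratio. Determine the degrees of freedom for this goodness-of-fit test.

1

A goodness-of-fit test with 2 phenotype classes has df = 2 − 1 = 1.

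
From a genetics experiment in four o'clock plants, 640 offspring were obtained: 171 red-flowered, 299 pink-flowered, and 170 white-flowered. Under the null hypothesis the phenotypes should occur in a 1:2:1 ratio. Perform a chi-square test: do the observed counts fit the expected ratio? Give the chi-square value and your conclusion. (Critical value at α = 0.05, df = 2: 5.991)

2.759; consistent

Under the 1:2:1 hypothesis (Σ ratio = 4, N = 640):
  red-flowered: 640 × 1/4 = 160
  pink-flowered: 640 × 2/4 = 320
  white-flowered: 640 × 1/4 = 160
χ² = Σ (O − E)² / E
  red-flowered: (171 − 160)² / 160 = 0.7562
  pink-flowered: (299 − 320)² / 320 = 1.3781
  white-flowered: (170 − 160)² / 160 = 0.6250
χ² = 0.7562 + 1.3781 + 0.6250 = 2.7593 ≈ 2.759
Degrees of freedom = 3 − 1 = 2; critical value at α = 0.05 is 5.991.
Since 2.759 < 5.991, we fail to reject the null hypothesis — the data are consistent with the 1:2:1 ratio.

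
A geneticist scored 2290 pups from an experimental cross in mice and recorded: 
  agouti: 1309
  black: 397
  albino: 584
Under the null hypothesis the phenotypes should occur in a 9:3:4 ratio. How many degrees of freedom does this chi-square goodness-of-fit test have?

A goodness-of-fit test with 3 phenotype classes has df = 3 − 1 = 2.

2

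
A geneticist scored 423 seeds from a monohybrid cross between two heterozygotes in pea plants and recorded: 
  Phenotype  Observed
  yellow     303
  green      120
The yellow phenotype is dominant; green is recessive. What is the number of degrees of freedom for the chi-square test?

1

For a monohybrid cross between heterozygotes with complete dominance, the expected phenotypic ratio is 3:1.
A goodness-of-fit test with 2 phenotype classes has df = 2 − 1 = 1.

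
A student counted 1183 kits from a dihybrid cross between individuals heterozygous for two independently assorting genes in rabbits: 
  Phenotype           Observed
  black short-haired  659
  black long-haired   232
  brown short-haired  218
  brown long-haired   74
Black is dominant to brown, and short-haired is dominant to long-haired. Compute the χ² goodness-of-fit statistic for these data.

A dihybrid F₂ with independent assortment and complete dominance at both loci gives a 9:3:3:1 phenotypic ratio.
Expected counts for N = 1183 under a 9:3:3:1 ratio (total parts = 16):
  black short-haired: 1183 × 9/16 = 665.4375
  black long-haired: 1183 × 3/16 = 221.8125
  brown short-haired: 1183 × 3/16 = 221.8125
  brown long-haired: 1183 × 1/16 = 73.9375
χ² = Σ (O − E)² / E
  black short-haired: (659 − 665.4375)² / 665.4375 = 0.0623
  black long-haired: (232 − 221.8125)² / 221.8125 = 0.4679
  brown short-haired: (218 − 221.8125)² / 221.8125 = 0.0655
  brown long-haired: (74 − 73.9375)² / 73.9375 = 0.0001
χ² = 0.0623 + 0.4679 + 0.0655 + 0.0001 = 0.5958 ≈ 0.596

0.596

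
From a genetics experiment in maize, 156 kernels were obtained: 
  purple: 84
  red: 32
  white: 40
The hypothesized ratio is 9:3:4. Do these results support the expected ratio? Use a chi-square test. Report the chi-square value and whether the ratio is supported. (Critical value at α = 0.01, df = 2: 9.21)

0.444; consistent

The 9:3:4 ratio has 16 parts, so with N = 156 the expected counts are:
  purple: 156 × 9/16 = 87.75
  red: 156 × 3/16 = 29.25
  white: 156 × 4/16 = 39
χ² = Σ (O − E)² / E
  purple: (84 − 87.75)² / 87.75 = 0.1603
  red: (32 − 29.25)² / 29.25 = 0.2585
  white: (40 − 39)² / 39 = 0.0256
χ² = 0.1603 + 0.2585 + 0.0256 = 0.4444 ≈ 0.444
Degrees of freedom = 3 − 1 = 2; critical value at α = 0.01 is 9.21.
Since 0.444 < 9.21, we fail to reject the null hypothesis — the data are consistent with the 9:3:4 ratio.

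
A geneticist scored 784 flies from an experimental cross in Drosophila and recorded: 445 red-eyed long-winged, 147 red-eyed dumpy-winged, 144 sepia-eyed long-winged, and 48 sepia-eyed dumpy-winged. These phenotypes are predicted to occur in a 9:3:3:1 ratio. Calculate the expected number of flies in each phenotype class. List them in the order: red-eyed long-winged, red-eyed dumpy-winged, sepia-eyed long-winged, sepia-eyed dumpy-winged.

441, 147, 147, 49

Under the 9:3:3:1 hypothesis (Σ ratio = 16, N = 784):
  red-eyed long-winged: 784 × 9/16 = 441
  red-eyed dumpy-winged: 784 × 3/16 = 147
  sepia-eyed long-winged: 784 × 3/16 = 147
  sepia-eyed dumpy-winged: 784 × 1/16 = 49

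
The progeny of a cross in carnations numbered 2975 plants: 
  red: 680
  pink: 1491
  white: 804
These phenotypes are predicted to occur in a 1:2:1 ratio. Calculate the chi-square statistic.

Total ratio parts = 4. Expected numbers out of 2975:
  red: 2975 × 1/4 = 743.75
  pink: 2975 × 2/4 = 1487.5
  white: 2975 × 1/4 = 743.75
χ² = Σ (O − E)² / E
  red: (680 − 743.75)² / 743.75 = 5.4643
  pink: (1491 − 1487.5)² / 1487.5 = 0.0082
  white: (804 − 743.75)² / 743.75 = 4.8808
χ² = 5.4643 + 0.0082 + 4.8808 = 10.3533 ≈ 10.353

10.353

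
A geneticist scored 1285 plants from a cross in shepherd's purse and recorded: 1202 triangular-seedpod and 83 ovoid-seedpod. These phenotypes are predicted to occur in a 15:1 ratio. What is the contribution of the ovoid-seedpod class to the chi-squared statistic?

0.090

Expected counts for N = 1285 under a 15:1 ratio (total parts = 16):
  triangular-seedpod: 1285 × 15/16 = 1204.6875
  ovoid-seedpod: 1285 × 1/16 = 80.3125
Contribution of ovoid-seedpod: (83 − 80.3125)² / 80.3125 = 0.0899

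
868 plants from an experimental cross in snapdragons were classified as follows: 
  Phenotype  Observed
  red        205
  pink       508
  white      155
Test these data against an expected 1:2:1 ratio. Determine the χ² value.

Under the 1:2:1 hypothesis (Σ ratio = 4, N = 868):
  red: 868 × 1/4 = 217
  pink: 868 × 2/4 = 434
  white: 868 × 1/4 = 217
χ² = Σ (O − E)² / E
  red: (205 − 217)² / 217 = 0.6636
  pink: (508 − 434)² / 434 = 12.6175
  white: (155 − 217)² / 217 = 17.7143
χ² = 0.6636 + 12.6175 + 17.7143 = 30.9954 ≈ 30.995

30.995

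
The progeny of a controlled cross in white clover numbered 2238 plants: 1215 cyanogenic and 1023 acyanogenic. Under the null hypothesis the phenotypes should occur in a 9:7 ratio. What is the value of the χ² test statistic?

3.495

The 9:7 ratio has 16 parts, so with N = 2238 the expected counts are:
  cyanogenic: 2238 × 9/16 = 1258.875
  acyanogenic: 2238 × 7/16 = 979.125
χ² = Σ (O − E)² / E
  cyanogenic: (1215 − 1258.875)² / 1258.875 = 1.5292
  acyanogenic: (1023 − 979.125)² / 979.125 = 1.9661
χ² = 1.5292 + 1.9661 = 3.4953 ≈ 3.495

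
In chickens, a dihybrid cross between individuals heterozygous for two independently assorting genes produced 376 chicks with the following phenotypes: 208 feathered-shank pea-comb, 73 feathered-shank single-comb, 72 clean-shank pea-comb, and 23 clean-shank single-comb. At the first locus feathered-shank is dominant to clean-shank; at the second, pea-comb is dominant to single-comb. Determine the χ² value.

A dihybrid F₂ with independent assortment and complete dominance at both loci gives a 9:3:3:1 phenotypic ratio.
Expected counts for N = 376 under a 9:3:3:1 ratio (total parts = 16):
  feathered-shank pea-comb: 376 × 9/16 = 211.5
  feathered-shank single-comb: 376 × 3/16 = 70.5
  clean-shank pea-comb: 376 × 3/16 = 70.5
  clean-shank single-comb: 376 × 1/16 = 23.5
χ² = Σ (O − E)² / E
  feathered-shank pea-comb: (208 − 211.5)² / 211.5 = 0.0579
  feathered-shank single-comb: (73 − 70.5)² / 70.5 = 0.0887
  clean-shank pea-comb: (72 − 70.5)² / 70.5 = 0.0319
  clean-shank single-comb: (23 − 23.5)² / 23.5 = 0.0106
χ² = 0.0579 + 0.0887 + 0.0319 + 0.0106 = 0.1891 ≈ 0.189

0.189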